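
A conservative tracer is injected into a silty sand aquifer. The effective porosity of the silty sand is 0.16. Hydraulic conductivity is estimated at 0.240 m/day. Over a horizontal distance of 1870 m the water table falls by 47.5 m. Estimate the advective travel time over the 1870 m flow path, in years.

134

Hydraulic gradient i = Δh / L = 47.5 / 1870 = 0.02540.
Darcy flux q = K · i = 0.2400 × 0.02540 = 0.006096 m/day.
Seepage velocity v = q / n_e = 0.006096 / 0.16 = 0.03810 m/day.
Travel time t = L / v = 1870 / 0.03810 = 49079 days = 134.4 years.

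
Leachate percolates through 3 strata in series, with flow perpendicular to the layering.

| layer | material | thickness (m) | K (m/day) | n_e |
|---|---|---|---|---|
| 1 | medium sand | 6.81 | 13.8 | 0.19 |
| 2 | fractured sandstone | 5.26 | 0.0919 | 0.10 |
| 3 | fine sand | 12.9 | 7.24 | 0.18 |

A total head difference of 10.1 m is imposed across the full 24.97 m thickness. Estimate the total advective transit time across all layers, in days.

With flow normal to the layers, continuity requires the same specific discharge q through every layer.
Σ(b_i/K_i) = 6.81/13.8 + 5.26/0.0919 + 12.9/7.24 = 59.51 d.
q = Δh / Σ(b_i/K_i) = 10.1 / 59.51 = 0.1697 m/day.
In each layer the seepage velocity is v_i = q/n_i, so the layer transit time is t_i = b_i·n_i / q:
  layer 1 (medium sand): t_1 = 6.81 × 0.19 / 0.1697 = 7.624 d
  layer 2 (fractured sandstone): t_2 = 5.26 × 0.10 / 0.1697 = 3.099 d
  layer 3 (fine sand): t_3 = 12.9 × 0.18 / 0.1697 = 13.68 d
Total t = Σ t_i = 24.40 days.

24.4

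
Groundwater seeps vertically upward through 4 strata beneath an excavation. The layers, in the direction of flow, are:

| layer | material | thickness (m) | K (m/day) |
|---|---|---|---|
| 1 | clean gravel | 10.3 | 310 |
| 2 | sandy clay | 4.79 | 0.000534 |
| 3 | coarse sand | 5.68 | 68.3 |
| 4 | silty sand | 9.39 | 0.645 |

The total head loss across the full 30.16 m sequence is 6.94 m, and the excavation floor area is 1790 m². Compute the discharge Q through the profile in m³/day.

Flow is perpendicular to layering, so the layers act in series and the equivalent K is the thickness-weighted harmonic mean.
Total thickness L = 10.3 + 4.79 + 5.68 + 9.39 = 30.16 m.
Σ(b_i/K_i) = 10.3/310 + 4.79/0.000534 + 5.68/68.3 + 9.39/0.645 = 8985 d.
K_eq = L / Σ(b_i/K_i) = 30.16 / 8985 = 0.003357 m/day.
Q = K_eq · A · (Δh/L) = 0.003357 × 1790 × (6.94/30.16) = 1.383 m³/day.

1.38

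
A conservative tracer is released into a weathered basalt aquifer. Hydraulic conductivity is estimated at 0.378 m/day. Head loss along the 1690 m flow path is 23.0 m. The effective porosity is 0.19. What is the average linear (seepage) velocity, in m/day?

Hydraulic gradient i = Δh / L = 23.0 / 1690 = 0.01361.
Darcy flux q = K · i = 0.3780 × 0.01361 = 0.005144 m/day.
Seepage velocity v = q / n_e = 0.005144 / 0.19 = 0.02708 m/day.

0.0271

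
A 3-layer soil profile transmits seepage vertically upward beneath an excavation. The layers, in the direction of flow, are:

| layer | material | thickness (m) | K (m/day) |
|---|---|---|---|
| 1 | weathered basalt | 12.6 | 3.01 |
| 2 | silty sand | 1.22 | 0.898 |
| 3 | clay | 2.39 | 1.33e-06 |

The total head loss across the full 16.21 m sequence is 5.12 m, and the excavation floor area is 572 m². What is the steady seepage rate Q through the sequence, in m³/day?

Flow is perpendicular to layering, so the layers act in series and the equivalent K is the thickness-weighted harmonic mean.
Total thickness L = 12.6 + 1.22 + 2.39 = 16.21 m.
Σ(b_i/K_i) = 12.6/3.01 + 1.22/0.898 + 2.39/1.33e-06 = 1.797e+06 d.
K_eq = L / Σ(b_i/K_i) = 16.21 / 1.797e+06 = 9.021e-06 m/day.
Q = K_eq · A · (Δh/L) = 9.021e-06 × 572 × (5.12/16.21) = 0.001630 m³/day.

0.00163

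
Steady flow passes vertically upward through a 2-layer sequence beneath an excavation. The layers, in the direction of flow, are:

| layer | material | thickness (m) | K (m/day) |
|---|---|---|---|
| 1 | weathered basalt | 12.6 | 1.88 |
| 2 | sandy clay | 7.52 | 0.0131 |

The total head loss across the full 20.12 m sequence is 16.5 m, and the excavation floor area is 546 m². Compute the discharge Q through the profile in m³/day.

15.5

Flow is perpendicular to layering, so the layers act in series and the equivalent K is the thickness-weighted harmonic mean.
Total thickness L = 12.6 + 7.52 = 20.12 m.
Σ(b_i/K_i) = 12.6/1.88 + 7.52/0.0131 = 580.7 d.
K_eq = L / Σ(b_i/K_i) = 20.12 / 580.7 = 0.03464 m/day.
Q = K_eq · A · (Δh/L) = 0.03464 × 546 × (16.5/20.12) = 15.51 m³/day.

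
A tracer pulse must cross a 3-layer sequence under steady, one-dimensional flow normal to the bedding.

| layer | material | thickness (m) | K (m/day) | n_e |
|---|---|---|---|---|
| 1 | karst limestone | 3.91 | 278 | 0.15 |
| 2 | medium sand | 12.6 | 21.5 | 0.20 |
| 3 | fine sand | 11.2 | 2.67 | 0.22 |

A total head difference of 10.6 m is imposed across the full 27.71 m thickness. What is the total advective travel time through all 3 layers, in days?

2.52

With flow normal to the layers, continuity requires the same specific discharge q through every layer.
Σ(b_i/K_i) = 3.91/278 + 12.6/21.5 + 11.2/2.67 = 4.795 d.
q = Δh / Σ(b_i/K_i) = 10.6 / 4.795 = 2.211 m/day.
In each layer the seepage velocity is v_i = q/n_i, so the layer transit time is t_i = b_i·n_i / q:
  layer 1 (karst limestone): t_1 = 3.91 × 0.15 / 2.211 = 0.2653 d
  layer 2 (medium sand): t_2 = 12.6 × 0.20 / 2.211 = 1.140 d
  layer 3 (fine sand): t_3 = 11.2 × 0.22 / 2.211 = 1.115 d
Total t = Σ t_i = 2.520 days.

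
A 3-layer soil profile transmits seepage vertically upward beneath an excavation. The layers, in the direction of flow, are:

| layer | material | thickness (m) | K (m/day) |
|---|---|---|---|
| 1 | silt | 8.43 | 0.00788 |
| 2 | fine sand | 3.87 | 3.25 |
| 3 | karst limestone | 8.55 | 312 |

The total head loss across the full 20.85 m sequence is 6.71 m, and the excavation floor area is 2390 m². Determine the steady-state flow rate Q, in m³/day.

Flow is perpendicular to layering, so the layers act in series and the equivalent K is the thickness-weighted harmonic mean.
Total thickness L = 8.43 + 3.87 + 8.55 = 20.85 m.
Σ(b_i/K_i) = 8.43/0.00788 + 3.87/3.25 + 8.55/312 = 1071 d.
K_eq = L / Σ(b_i/K_i) = 20.85 / 1071 = 0.01947 m/day.
Q = K_eq · A · (Δh/L) = 0.01947 × 2390 × (6.71/20.85) = 14.97 m³/day.

15.0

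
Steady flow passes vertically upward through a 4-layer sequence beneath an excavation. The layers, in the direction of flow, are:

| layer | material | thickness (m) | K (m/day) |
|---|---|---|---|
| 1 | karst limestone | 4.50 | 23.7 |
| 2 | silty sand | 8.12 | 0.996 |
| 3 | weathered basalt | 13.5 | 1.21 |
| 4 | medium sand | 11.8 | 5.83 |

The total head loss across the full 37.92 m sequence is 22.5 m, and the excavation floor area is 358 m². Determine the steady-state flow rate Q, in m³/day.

374

Flow is perpendicular to layering, so the layers act in series and the equivalent K is the thickness-weighted harmonic mean.
Total thickness L = 4.50 + 8.12 + 13.5 + 11.8 = 37.92 m.
Σ(b_i/K_i) = 4.50/23.7 + 8.12/0.996 + 13.5/1.21 + 11.8/5.83 = 21.52 d.
K_eq = L / Σ(b_i/K_i) = 37.92 / 21.52 = 1.762 m/day.
Q = K_eq · A · (Δh/L) = 1.762 × 358 × (22.5/37.92) = 374.2 m³/day.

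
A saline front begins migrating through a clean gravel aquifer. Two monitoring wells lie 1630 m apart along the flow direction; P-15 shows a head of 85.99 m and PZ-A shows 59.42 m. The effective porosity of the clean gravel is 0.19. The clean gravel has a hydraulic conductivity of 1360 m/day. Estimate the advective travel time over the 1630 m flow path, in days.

14.0

Hydraulic gradient i = (85.99 − 59.42) / 1630 = 26.57 / 1630 = 0.01630.
Darcy flux q = K · i = 1360 × 0.01630 = 22.17 m/day.
Seepage velocity v = q / n_e = 22.17 / 0.19 = 116.7 m/day.
Travel time t = L / v = 1630 / 116.7 = 13.97 days.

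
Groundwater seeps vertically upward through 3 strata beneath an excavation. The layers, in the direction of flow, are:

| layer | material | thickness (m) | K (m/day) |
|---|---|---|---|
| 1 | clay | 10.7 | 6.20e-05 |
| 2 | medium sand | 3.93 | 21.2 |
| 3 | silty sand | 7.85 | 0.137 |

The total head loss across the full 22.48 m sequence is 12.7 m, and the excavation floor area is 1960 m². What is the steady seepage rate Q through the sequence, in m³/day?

Flow is perpendicular to layering, so the layers act in series and the equivalent K is the thickness-weighted harmonic mean.
Total thickness L = 10.7 + 3.93 + 7.85 = 22.48 m.
Σ(b_i/K_i) = 10.7/6.20e-05 + 3.93/21.2 + 7.85/0.137 = 1.726e+05 d.
K_eq = L / Σ(b_i/K_i) = 22.48 / 1.726e+05 = 0.0001302 m/day.
Q = K_eq · A · (Δh/L) = 0.0001302 × 1960 × (12.7/22.48) = 0.1442 m³/day.

0.144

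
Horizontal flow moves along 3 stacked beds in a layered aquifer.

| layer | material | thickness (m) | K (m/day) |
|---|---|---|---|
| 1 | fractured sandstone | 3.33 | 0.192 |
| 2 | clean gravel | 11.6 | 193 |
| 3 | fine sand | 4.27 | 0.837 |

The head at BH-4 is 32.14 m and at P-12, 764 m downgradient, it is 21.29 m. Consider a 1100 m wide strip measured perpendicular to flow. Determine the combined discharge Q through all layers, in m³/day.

Flow is parallel to layering, so each bed carries its own Darcy discharge and the transmissivities add.
Σ(K_i·b_i) = 0.192×3.33 + 193×11.6 + 0.837×4.27 = 2243 m²/day.
Hydraulic gradient i = (32.14 − 21.29) / 764 = 10.85 / 764 = 0.01420.
Q = Σ(K_i·b_i) · W · i = 2243 × 1100 × 0.01420 = 35040 m³/day.

35000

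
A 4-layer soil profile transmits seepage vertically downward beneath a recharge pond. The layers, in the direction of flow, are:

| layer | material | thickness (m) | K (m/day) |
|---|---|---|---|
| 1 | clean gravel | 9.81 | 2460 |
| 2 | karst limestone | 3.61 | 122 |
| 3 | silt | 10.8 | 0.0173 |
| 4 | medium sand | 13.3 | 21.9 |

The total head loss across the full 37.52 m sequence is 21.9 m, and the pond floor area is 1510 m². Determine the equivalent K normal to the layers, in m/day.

Flow is perpendicular to layering, so the layers act in series and the equivalent K is the thickness-weighted harmonic mean.
Total thickness L = 9.81 + 3.61 + 10.8 + 13.3 = 37.52 m.
Σ(b_i/K_i) = 9.81/2460 + 3.61/122 + 10.8/0.0173 + 13.3/21.9 = 624.9 d.
K_eq = L / Σ(b_i/K_i) = 37.52 / 624.9 = 0.06004 m/day.

0.0600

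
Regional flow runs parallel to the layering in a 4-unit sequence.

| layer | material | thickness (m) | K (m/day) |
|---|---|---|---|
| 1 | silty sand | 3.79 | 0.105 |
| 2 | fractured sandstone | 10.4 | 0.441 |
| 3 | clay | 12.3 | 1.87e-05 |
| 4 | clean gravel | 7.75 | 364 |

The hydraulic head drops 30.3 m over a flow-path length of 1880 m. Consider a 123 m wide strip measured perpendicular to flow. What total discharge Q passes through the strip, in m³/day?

Flow is parallel to layering, so each bed carries its own Darcy discharge and the transmissivities add.
Σ(K_i·b_i) = 0.105×3.79 + 0.441×10.4 + 1.87e-05×12.3 + 364×7.75 = 2826 m²/day.
Hydraulic gradient i = Δh / L = 30.3 / 1880 = 0.01612.
Q = Σ(K_i·b_i) · W · i = 2826 × 123 × 0.01612 = 5602 m³/day.

5600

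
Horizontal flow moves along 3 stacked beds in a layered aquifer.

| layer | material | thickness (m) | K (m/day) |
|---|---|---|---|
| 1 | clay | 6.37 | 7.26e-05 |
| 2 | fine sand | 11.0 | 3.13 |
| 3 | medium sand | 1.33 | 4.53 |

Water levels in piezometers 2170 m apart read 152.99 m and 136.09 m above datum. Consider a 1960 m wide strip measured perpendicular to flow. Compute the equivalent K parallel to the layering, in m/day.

2.16

Flow is parallel to layering, so each bed carries its own Darcy discharge and the transmissivities add.
Σ(K_i·b_i) = 7.26e-05×6.37 + 3.13×11.0 + 4.53×1.33 = 40.46 m²/day.
Total thickness b = 18.70 m, so K_eq = Σ(K_i·b_i)/b = 2.163 m/day.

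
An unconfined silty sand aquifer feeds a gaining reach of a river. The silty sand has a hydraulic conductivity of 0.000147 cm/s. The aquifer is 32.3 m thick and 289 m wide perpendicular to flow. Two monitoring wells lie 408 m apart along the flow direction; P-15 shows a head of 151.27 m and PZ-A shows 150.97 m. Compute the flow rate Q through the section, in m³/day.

Convert K: 0.000147 cm/s × 864 = 0.1270 m/day.
Cross-sectional area A = 289 × 32.3 = 9335 m².
Hydraulic gradient i = (151.27 − 150.97) / 408 = 0.3 / 408 = 0.0007353.
Darcy's law: Q = K · A · i = 0.1270 × 9335 × 0.0007353 = 0.8718 m³/day.

0.872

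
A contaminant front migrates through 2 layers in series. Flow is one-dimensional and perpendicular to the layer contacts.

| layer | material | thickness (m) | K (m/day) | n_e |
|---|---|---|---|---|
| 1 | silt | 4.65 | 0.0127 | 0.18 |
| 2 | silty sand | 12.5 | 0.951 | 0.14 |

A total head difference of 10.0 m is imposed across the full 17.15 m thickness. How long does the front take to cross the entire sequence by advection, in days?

With flow normal to the layers, continuity requires the same specific discharge q through every layer.
Σ(b_i/K_i) = 4.65/0.0127 + 12.5/0.951 = 379.3 d.
q = Δh / Σ(b_i/K_i) = 10.0 / 379.3 = 0.02637 m/day.
In each layer the seepage velocity is v_i = q/n_i, so the layer transit time is t_i = b_i·n_i / q:
  layer 1 (silt): t_1 = 4.65 × 0.18 / 0.02637 = 31.75 d
  layer 2 (silty sand): t_2 = 12.5 × 0.14 / 0.02637 = 66.38 d
Total t = Σ t_i = 98.12 days.

98.1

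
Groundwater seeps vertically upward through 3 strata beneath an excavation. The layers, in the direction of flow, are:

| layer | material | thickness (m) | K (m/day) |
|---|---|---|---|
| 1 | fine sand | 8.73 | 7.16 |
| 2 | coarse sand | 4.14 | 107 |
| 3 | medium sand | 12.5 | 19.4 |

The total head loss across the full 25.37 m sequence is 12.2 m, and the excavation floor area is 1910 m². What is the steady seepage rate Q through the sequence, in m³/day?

Flow is perpendicular to layering, so the layers act in series and the equivalent K is the thickness-weighted harmonic mean.
Total thickness L = 8.73 + 4.14 + 12.5 = 25.37 m.
Σ(b_i/K_i) = 8.73/7.16 + 4.14/107 + 12.5/19.4 = 1.902 d.
K_eq = L / Σ(b_i/K_i) = 25.37 / 1.902 = 13.34 m/day.
Q = K_eq · A · (Δh/L) = 13.34 × 1910 × (12.2/25.37) = 12249 m³/day.

12200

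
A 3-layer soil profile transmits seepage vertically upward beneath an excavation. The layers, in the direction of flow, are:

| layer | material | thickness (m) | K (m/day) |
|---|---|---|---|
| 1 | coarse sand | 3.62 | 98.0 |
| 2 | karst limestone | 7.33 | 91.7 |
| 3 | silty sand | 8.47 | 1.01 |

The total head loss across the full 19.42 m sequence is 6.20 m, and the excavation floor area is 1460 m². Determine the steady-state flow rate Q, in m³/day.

1060

Flow is perpendicular to layering, so the layers act in series and the equivalent K is the thickness-weighted harmonic mean.
Total thickness L = 3.62 + 7.33 + 8.47 = 19.42 m.
Σ(b_i/K_i) = 3.62/98.0 + 7.33/91.7 + 8.47/1.01 = 8.503 d.
K_eq = L / Σ(b_i/K_i) = 19.42 / 8.503 = 2.284 m/day.
Q = K_eq · A · (Δh/L) = 2.284 × 1460 × (6.20/19.42) = 1065 m³/day.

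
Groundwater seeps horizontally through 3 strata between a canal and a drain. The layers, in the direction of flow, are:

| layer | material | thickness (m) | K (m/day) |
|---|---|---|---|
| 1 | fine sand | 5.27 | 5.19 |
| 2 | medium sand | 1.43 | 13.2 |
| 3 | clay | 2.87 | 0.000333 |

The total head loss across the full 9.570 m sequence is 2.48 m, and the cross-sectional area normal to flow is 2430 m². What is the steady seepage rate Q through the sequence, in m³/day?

Flow is perpendicular to layering, so the layers act in series and the equivalent K is the thickness-weighted harmonic mean.
Total thickness L = 5.27 + 1.43 + 2.87 = 9.570 m.
Σ(b_i/K_i) = 5.27/5.19 + 1.43/13.2 + 2.87/0.000333 = 8620 d.
K_eq = L / Σ(b_i/K_i) = 9.570 / 8620 = 0.001110 m/day.
Q = K_eq · A · (Δh/L) = 0.001110 × 2430 × (2.48/9.570) = 0.6991 m³/day.

0.699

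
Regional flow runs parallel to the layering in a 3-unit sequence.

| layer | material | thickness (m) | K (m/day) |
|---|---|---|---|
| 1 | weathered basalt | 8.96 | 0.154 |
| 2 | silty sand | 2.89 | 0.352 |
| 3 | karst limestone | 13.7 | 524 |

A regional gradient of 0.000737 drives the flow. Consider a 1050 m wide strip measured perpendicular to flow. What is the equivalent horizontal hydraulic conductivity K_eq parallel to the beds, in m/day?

281

Flow is parallel to layering, so each bed carries its own Darcy discharge and the transmissivities add.
Σ(K_i·b_i) = 0.154×8.96 + 0.352×2.89 + 524×13.7 = 7181 m²/day.
Total thickness b = 25.55 m, so K_eq = Σ(K_i·b_i)/b = 281.1 m/day.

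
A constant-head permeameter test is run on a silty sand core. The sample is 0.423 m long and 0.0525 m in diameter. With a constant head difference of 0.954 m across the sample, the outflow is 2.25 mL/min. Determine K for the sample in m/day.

0.664

Cross-sectional area A = π·(d/2)² = π × (0.0525/2)² = 0.002165 m².
Convert discharge: 2.25 mL/min = 3.750e-08 m³/s.
Darcy's law rearranged: K = Q·L / (A·Δh) = 3.750e-08 × 0.423 / (0.002165 × 0.954) = 7.681e-06 m/s = 0.6636 m/day.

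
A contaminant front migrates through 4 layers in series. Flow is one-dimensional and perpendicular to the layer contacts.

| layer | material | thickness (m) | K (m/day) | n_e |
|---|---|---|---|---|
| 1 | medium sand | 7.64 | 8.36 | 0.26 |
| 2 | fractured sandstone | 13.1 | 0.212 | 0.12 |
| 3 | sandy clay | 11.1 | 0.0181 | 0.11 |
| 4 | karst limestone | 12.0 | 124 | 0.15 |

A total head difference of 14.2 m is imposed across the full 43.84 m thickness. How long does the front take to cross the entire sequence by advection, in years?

With flow normal to the layers, continuity requires the same specific discharge q through every layer.
Σ(b_i/K_i) = 7.64/8.36 + 13.1/0.212 + 11.1/0.0181 + 12.0/124 = 676.1 d.
q = Δh / Σ(b_i/K_i) = 14.2 / 676.1 = 0.02100 m/day.
In each layer the seepage velocity is v_i = q/n_i, so the layer transit time is t_i = b_i·n_i / q:
  layer 1 (medium sand): t_1 = 7.64 × 0.26 / 0.02100 = 94.57 d
  layer 2 (fractured sandstone): t_2 = 13.1 × 0.12 / 0.02100 = 74.84 d
  layer 3 (sandy clay): t_3 = 11.1 × 0.11 / 0.02100 = 58.13 d
  layer 4 (karst limestone): t_4 = 12.0 × 0.15 / 0.02100 = 85.70 d
Total t = Σ t_i = 313.2 days = 0.8576 years.

0.858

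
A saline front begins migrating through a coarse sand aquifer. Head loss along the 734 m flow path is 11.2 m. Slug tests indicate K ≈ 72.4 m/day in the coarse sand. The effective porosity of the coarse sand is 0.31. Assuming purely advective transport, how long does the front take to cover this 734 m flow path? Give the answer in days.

Hydraulic gradient i = Δh / L = 11.2 / 734 = 0.01526.
Darcy flux q = K · i = 72.40 × 0.01526 = 1.105 m/day.
Seepage velocity v = q / n_e = 1.105 / 0.31 = 3.564 m/day.
Travel time t = L / v = 734 / 3.564 = 206.0 days.

206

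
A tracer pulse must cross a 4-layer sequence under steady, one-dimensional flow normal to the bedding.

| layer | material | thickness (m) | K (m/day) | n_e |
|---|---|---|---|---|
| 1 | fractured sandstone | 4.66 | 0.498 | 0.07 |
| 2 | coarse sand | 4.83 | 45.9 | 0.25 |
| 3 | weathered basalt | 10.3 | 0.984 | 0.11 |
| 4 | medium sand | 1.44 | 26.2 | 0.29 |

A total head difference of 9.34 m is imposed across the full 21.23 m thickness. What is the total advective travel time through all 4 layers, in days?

With flow normal to the layers, continuity requires the same specific discharge q through every layer.
Σ(b_i/K_i) = 4.66/0.498 + 4.83/45.9 + 10.3/0.984 + 1.44/26.2 = 19.99 d.
q = Δh / Σ(b_i/K_i) = 9.34 / 19.99 = 0.4673 m/day.
In each layer the seepage velocity is v_i = q/n_i, so the layer transit time is t_i = b_i·n_i / q:
  layer 1 (fractured sandstone): t_1 = 4.66 × 0.07 / 0.4673 = 0.6980 d
  layer 2 (coarse sand): t_2 = 4.83 × 0.25 / 0.4673 = 2.584 d
  layer 3 (weathered basalt): t_3 = 10.3 × 0.11 / 0.4673 = 2.424 d
  layer 4 (medium sand): t_4 = 1.44 × 0.29 / 0.4673 = 0.8936 d
Total t = Σ t_i = 6.600 days.

6.60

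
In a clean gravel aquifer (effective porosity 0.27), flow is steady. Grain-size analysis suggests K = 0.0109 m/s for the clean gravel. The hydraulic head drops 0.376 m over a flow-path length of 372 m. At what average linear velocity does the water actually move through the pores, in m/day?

3.53

Convert K: 0.0109 m/s × 86400 = 941.8 m/day.
Hydraulic gradient i = Δh / L = 0.376 / 372 = 0.001011.
Darcy flux q = K · i = 941.8 × 0.001011 = 0.9519 m/day.
Seepage velocity v = q / n_e = 0.9519 / 0.27 = 3.526 m/day.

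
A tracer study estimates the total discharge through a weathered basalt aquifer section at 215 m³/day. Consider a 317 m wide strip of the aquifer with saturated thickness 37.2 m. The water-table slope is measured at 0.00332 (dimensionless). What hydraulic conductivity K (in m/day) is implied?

Cross-sectional area A = 317 × 37.2 = 11792 m².
Hydraulic gradient i = 0.00332.
From Q = K·A·i, K = Q / (A·i) = 215 / (11792 × 0.003320) = 5.492 m/day.

5.49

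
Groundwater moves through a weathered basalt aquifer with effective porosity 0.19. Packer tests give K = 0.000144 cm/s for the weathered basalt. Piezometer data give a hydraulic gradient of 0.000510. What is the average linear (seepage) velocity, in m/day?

Convert K: 0.000144 cm/s × 864 = 0.1244 m/day.
Hydraulic gradient i = 0.000510.
Darcy flux q = K · i = 0.1244 × 0.0005100 = 6.345e-05 m/day.
Seepage velocity v = q / n_e = 6.345e-05 / 0.19 = 0.0003340 m/day.

0.000334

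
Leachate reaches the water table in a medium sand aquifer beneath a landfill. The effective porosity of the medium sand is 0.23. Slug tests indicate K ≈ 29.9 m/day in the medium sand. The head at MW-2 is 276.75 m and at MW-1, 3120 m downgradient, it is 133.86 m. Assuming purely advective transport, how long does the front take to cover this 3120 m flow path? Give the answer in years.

Hydraulic gradient i = (276.75 − 133.86) / 3120 = 142.89 / 3120 = 0.04580.
Darcy flux q = K · i = 29.90 × 0.04580 = 1.369 m/day.
Seepage velocity v = q / n_e = 1.369 / 0.23 = 5.954 m/day.
Travel time t = L / v = 3120 / 5.954 = 524.0 days = 1.435 years.

1.43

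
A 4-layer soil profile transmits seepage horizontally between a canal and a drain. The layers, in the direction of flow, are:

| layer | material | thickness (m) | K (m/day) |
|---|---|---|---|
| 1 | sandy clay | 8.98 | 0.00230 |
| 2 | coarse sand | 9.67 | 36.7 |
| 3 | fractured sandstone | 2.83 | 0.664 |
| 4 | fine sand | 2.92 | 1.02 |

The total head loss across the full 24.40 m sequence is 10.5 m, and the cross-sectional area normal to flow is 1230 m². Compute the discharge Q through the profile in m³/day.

3.30

Flow is perpendicular to layering, so the layers act in series and the equivalent K is the thickness-weighted harmonic mean.
Total thickness L = 8.98 + 9.67 + 2.83 + 2.92 = 24.40 m.
Σ(b_i/K_i) = 8.98/0.00230 + 9.67/36.7 + 2.83/0.664 + 2.92/1.02 = 3912 d.
K_eq = L / Σ(b_i/K_i) = 24.40 / 3912 = 0.006238 m/day.
Q = K_eq · A · (Δh/L) = 0.006238 × 1230 × (10.5/24.40) = 3.302 m³/day.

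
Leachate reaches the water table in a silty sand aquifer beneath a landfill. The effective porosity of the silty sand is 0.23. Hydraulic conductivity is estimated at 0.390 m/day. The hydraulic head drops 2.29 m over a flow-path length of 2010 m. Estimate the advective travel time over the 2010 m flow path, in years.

Hydraulic gradient i = Δh / L = 2.29 / 2010 = 0.001139.
Darcy flux q = K · i = 0.3900 × 0.001139 = 0.0004443 m/day.
Seepage velocity v = q / n_e = 0.0004443 / 0.23 = 0.001932 m/day.
Travel time t = L / v = 2010 / 0.001932 = 1.040e+06 days = 2849 years.

2850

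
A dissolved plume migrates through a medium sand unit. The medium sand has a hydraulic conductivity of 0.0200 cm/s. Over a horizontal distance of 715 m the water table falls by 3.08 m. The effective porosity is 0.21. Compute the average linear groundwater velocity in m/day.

0.354

Convert K: 0.0200 cm/s × 864 = 17.28 m/day.
Hydraulic gradient i = Δh / L = 3.08 / 715 = 0.004308.
Darcy flux q = K · i = 17.28 × 0.004308 = 0.07444 m/day.
Seepage velocity v = q / n_e = 0.07444 / 0.21 = 0.3545 m/day.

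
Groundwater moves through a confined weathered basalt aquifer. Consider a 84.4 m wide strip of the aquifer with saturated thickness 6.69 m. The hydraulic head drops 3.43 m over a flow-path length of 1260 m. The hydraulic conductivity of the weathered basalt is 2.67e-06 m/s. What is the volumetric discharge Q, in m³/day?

Convert K: 2.67e-06 m/s × 86400 = 0.2307 m/day.
Cross-sectional area A = 84.4 × 6.69 = 564.6 m².
Hydraulic gradient i = Δh / L = 3.43 / 1260 = 0.002722.
Darcy's law: Q = K · A · i = 0.2307 × 564.6 × 0.002722 = 0.3546 m³/day.

0.355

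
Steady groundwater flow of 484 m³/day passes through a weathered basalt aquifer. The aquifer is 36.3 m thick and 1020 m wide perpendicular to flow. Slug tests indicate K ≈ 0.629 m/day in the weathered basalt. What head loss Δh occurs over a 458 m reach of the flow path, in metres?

9.52

Cross-sectional area A = 1020 × 36.3 = 37026 m².
From Q = K·A·i, i = Q / (K·A) = 484 / (0.6290 × 37026) = 0.02078.
Head loss Δh = i · L = 0.02078 × 458 = 9.518 m.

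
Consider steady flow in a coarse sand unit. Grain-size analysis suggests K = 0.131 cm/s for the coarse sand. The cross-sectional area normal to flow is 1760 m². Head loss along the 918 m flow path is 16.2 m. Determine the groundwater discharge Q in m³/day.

3520

Convert K: 0.131 cm/s × 864 = 113.2 m/day.
Hydraulic gradient i = Δh / L = 16.2 / 918 = 0.01765.
Darcy's law: Q = K · A · i = 113.2 × 1760 × 0.01765 = 3515 m³/day.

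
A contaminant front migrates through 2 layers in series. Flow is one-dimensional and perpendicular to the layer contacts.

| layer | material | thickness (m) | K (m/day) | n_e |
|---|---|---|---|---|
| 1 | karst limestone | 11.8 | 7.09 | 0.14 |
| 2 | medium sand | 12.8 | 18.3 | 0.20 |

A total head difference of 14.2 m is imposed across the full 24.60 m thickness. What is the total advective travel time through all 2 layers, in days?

With flow normal to the layers, continuity requires the same specific discharge q through every layer.
Σ(b_i/K_i) = 11.8/7.09 + 12.8/18.3 = 2.364 d.
q = Δh / Σ(b_i/K_i) = 14.2 / 2.364 = 6.007 m/day.
In each layer the seepage velocity is v_i = q/n_i, so the layer transit time is t_i = b_i·n_i / q:
  layer 1 (karst limestone): t_1 = 11.8 × 0.14 / 6.007 = 0.2750 d
  layer 2 (medium sand): t_2 = 12.8 × 0.20 / 6.007 = 0.4261 d
Total t = Σ t_i = 0.7011 days.

0.701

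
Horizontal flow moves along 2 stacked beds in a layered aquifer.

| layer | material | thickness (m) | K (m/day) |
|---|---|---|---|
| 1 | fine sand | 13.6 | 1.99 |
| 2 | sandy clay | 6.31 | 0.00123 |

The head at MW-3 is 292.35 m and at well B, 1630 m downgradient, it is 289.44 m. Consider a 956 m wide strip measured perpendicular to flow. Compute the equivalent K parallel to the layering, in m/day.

Flow is parallel to layering, so each bed carries its own Darcy discharge and the transmissivities add.
Σ(K_i·b_i) = 1.99×13.6 + 0.00123×6.31 = 27.07 m²/day.
Total thickness b = 19.91 m, so K_eq = Σ(K_i·b_i)/b = 1.360 m/day.

1.36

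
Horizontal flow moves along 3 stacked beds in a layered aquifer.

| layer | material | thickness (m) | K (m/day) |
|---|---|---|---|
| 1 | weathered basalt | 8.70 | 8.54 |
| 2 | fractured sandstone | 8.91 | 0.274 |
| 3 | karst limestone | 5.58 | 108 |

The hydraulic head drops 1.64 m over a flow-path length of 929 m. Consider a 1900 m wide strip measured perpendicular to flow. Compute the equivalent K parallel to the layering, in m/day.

Flow is parallel to layering, so each bed carries its own Darcy discharge and the transmissivities add.
Σ(K_i·b_i) = 8.54×8.70 + 0.274×8.91 + 108×5.58 = 679.4 m²/day.
Total thickness b = 23.19 m, so K_eq = Σ(K_i·b_i)/b = 29.30 m/day.

29.3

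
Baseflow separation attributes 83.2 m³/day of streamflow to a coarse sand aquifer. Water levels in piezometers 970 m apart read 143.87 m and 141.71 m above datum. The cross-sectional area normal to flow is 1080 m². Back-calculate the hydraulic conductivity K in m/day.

Hydraulic gradient i = (143.87 − 141.71) / 970 = 2.16 / 970 = 0.002227.
From Q = K·A·i, K = Q / (A·i) = 83.2 / (1080 × 0.002227) = 34.60 m/day.

34.6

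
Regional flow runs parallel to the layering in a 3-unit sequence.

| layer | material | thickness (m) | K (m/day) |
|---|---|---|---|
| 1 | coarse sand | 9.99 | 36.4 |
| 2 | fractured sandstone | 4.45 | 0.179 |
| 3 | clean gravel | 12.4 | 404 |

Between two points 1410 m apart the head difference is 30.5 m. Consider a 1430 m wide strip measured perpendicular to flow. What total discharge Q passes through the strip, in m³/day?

Flow is parallel to layering, so each bed carries its own Darcy discharge and the transmissivities add.
Σ(K_i·b_i) = 36.4×9.99 + 0.179×4.45 + 404×12.4 = 5374 m²/day.
Hydraulic gradient i = Δh / L = 30.5 / 1410 = 0.02163.
Q = Σ(K_i·b_i) · W · i = 5374 × 1430 × 0.02163 = 1.662e+05 m³/day.

166000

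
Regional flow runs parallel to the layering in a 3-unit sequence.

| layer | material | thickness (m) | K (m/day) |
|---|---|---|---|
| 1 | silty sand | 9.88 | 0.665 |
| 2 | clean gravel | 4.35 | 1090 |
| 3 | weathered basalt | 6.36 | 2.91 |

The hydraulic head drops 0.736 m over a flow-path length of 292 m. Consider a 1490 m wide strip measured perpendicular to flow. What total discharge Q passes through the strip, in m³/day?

Flow is parallel to layering, so each bed carries its own Darcy discharge and the transmissivities add.
Σ(K_i·b_i) = 0.665×9.88 + 1090×4.35 + 2.91×6.36 = 4767 m²/day.
Hydraulic gradient i = Δh / L = 0.736 / 292 = 0.002521.
Q = Σ(K_i·b_i) · W · i = 4767 × 1490 × 0.002521 = 17901 m³/day.

17900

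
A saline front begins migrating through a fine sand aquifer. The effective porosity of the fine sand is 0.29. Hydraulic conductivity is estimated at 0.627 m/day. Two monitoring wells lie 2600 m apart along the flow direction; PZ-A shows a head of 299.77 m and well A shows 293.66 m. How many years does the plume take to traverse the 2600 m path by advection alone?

1400

Hydraulic gradient i = (299.77 − 293.66) / 2600 = 6.11 / 2600 = 0.002350.
Darcy flux q = K · i = 0.6270 × 0.002350 = 0.001473 m/day.
Seepage velocity v = q / n_e = 0.001473 / 0.29 = 0.005081 m/day.
Travel time t = L / v = 2600 / 0.005081 = 5.117e+05 days = 1401 years.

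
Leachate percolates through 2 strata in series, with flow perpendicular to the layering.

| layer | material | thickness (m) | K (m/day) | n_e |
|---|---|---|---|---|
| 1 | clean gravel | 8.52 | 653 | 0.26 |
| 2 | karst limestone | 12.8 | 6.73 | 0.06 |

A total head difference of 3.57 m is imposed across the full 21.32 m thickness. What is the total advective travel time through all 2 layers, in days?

With flow normal to the layers, continuity requires the same specific discharge q through every layer.
Σ(b_i/K_i) = 8.52/653 + 12.8/6.73 = 1.915 d.
q = Δh / Σ(b_i/K_i) = 3.57 / 1.915 = 1.864 m/day.
In each layer the seepage velocity is v_i = q/n_i, so the layer transit time is t_i = b_i·n_i / q:
  layer 1 (clean gravel): t_1 = 8.52 × 0.26 / 1.864 = 1.188 d
  layer 2 (karst limestone): t_2 = 12.8 × 0.06 / 1.864 = 0.4120 d
Total t = Σ t_i = 1.600 days.

1.60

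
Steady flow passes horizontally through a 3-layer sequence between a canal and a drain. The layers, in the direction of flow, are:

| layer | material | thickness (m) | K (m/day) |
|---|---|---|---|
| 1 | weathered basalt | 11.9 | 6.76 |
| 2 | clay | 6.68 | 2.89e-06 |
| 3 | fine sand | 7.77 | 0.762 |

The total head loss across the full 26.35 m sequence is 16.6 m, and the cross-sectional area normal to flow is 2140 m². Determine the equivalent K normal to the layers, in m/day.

Flow is perpendicular to layering, so the layers act in series and the equivalent K is the thickness-weighted harmonic mean.
Total thickness L = 11.9 + 6.68 + 7.77 = 26.35 m.
Σ(b_i/K_i) = 11.9/6.76 + 6.68/2.89e-06 + 7.77/0.762 = 2.311e+06 d.
K_eq = L / Σ(b_i/K_i) = 26.35 / 2.311e+06 = 1.140e-05 m/day.

1.14e-05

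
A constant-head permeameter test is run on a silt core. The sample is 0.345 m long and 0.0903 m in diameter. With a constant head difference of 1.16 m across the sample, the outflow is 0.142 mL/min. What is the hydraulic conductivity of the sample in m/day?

Cross-sectional area A = π·(d/2)² = π × (0.0903/2)² = 0.006404 m².
Convert discharge: 0.142 mL/min = 2.367e-09 m³/s.
Darcy's law rearranged: K = Q·L / (A·Δh) = 2.367e-09 × 0.345 / (0.006404 × 1.16) = 1.099e-07 m/s = 0.009496 m/day.

0.00950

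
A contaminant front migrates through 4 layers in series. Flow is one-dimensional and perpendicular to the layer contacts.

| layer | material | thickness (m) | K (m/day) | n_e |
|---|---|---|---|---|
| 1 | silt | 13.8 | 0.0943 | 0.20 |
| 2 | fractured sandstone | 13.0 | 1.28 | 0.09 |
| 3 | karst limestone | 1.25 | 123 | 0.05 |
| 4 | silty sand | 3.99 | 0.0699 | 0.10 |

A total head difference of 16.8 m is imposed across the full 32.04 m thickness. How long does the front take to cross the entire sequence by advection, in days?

With flow normal to the layers, continuity requires the same specific discharge q through every layer.
Σ(b_i/K_i) = 13.8/0.0943 + 13.0/1.28 + 1.25/123 + 3.99/0.0699 = 213.6 d.
q = Δh / Σ(b_i/K_i) = 16.8 / 213.6 = 0.07866 m/day.
In each layer the seepage velocity is v_i = q/n_i, so the layer transit time is t_i = b_i·n_i / q:
  layer 1 (silt): t_1 = 13.8 × 0.20 / 0.07866 = 35.09 d
  layer 2 (fractured sandstone): t_2 = 13.0 × 0.09 / 0.07866 = 14.87 d
  layer 3 (karst limestone): t_3 = 1.25 × 0.05 / 0.07866 = 0.7946 d
  layer 4 (silty sand): t_4 = 3.99 × 0.10 / 0.07866 = 5.073 d
Total t = Σ t_i = 55.83 days.

55.8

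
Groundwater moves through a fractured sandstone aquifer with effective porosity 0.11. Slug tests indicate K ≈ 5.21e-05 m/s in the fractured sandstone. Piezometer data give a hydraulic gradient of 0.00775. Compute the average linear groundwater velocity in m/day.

Convert K: 5.21e-05 m/s × 86400 = 4.501 m/day.
Hydraulic gradient i = 0.00775.
Darcy flux q = K · i = 4.501 × 0.007750 = 0.03489 m/day.
Seepage velocity v = q / n_e = 0.03489 / 0.11 = 0.3171 m/day.

0.317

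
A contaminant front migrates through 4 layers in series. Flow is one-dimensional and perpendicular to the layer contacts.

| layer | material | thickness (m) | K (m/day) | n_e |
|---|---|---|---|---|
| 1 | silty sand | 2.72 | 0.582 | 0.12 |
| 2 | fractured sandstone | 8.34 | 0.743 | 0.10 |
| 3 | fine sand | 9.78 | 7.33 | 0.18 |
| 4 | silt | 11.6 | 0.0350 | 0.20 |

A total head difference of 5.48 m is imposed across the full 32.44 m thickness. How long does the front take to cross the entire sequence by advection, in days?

333

With flow normal to the layers, continuity requires the same specific discharge q through every layer.
Σ(b_i/K_i) = 2.72/0.582 + 8.34/0.743 + 9.78/7.33 + 11.6/0.0350 = 348.7 d.
q = Δh / Σ(b_i/K_i) = 5.48 / 348.7 = 0.01572 m/day.
In each layer the seepage velocity is v_i = q/n_i, so the layer transit time is t_i = b_i·n_i / q:
  layer 1 (silty sand): t_1 = 2.72 × 0.12 / 0.01572 = 20.77 d
  layer 2 (fractured sandstone): t_2 = 8.34 × 0.10 / 0.01572 = 53.06 d
  layer 3 (fine sand): t_3 = 9.78 × 0.18 / 0.01572 = 112.0 d
  layer 4 (silt): t_4 = 11.6 × 0.20 / 0.01572 = 147.6 d
Total t = Σ t_i = 333.4 days.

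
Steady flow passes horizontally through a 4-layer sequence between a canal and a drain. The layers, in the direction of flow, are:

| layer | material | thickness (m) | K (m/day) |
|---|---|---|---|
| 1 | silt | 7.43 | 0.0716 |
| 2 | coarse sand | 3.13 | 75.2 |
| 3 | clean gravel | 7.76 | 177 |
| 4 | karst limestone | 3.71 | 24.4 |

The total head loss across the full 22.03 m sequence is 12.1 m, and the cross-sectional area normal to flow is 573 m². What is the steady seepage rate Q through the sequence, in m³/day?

Flow is perpendicular to layering, so the layers act in series and the equivalent K is the thickness-weighted harmonic mean.
Total thickness L = 7.43 + 3.13 + 7.76 + 3.71 = 22.03 m.
Σ(b_i/K_i) = 7.43/0.0716 + 3.13/75.2 + 7.76/177 + 3.71/24.4 = 104.0 d.
K_eq = L / Σ(b_i/K_i) = 22.03 / 104.0 = 0.2118 m/day.
Q = K_eq · A · (Δh/L) = 0.2118 × 573 × (12.1/22.03) = 66.66 m³/day.

66.7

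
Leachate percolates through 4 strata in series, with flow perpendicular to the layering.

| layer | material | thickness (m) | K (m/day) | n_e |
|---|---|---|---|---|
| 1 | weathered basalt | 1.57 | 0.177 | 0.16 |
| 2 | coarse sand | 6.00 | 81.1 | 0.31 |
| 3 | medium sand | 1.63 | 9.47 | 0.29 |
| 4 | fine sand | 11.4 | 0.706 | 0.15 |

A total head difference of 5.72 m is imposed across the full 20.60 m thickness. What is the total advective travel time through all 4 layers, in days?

19.0

With flow normal to the layers, continuity requires the same specific discharge q through every layer.
Σ(b_i/K_i) = 1.57/0.177 + 6.00/81.1 + 1.63/9.47 + 11.4/0.706 = 25.26 d.
q = Δh / Σ(b_i/K_i) = 5.72 / 25.26 = 0.2264 m/day.
In each layer the seepage velocity is v_i = q/n_i, so the layer transit time is t_i = b_i·n_i / q:
  layer 1 (weathered basalt): t_1 = 1.57 × 0.16 / 0.2264 = 1.109 d
  layer 2 (coarse sand): t_2 = 6.00 × 0.31 / 0.2264 = 8.215 d
  layer 3 (medium sand): t_3 = 1.63 × 0.29 / 0.2264 = 2.088 d
  layer 4 (fine sand): t_4 = 11.4 × 0.15 / 0.2264 = 7.553 d
Total t = Σ t_i = 18.96 days.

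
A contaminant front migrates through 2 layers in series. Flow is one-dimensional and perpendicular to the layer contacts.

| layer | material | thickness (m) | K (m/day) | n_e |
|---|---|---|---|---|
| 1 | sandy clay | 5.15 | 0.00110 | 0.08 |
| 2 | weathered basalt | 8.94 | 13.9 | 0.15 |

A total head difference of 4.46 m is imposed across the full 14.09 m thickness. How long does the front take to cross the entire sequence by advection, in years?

With flow normal to the layers, continuity requires the same specific discharge q through every layer.
Σ(b_i/K_i) = 5.15/0.00110 + 8.94/13.9 = 4682 d.
q = Δh / Σ(b_i/K_i) = 4.46 / 4682 = 0.0009525 m/day.
In each layer the seepage velocity is v_i = q/n_i, so the layer transit time is t_i = b_i·n_i / q:
  layer 1 (sandy clay): t_1 = 5.15 × 0.08 / 0.0009525 = 432.6 d
  layer 2 (weathered basalt): t_2 = 8.94 × 0.15 / 0.0009525 = 1408 d
Total t = Σ t_i = 1840 days = 5.039 years.

5.04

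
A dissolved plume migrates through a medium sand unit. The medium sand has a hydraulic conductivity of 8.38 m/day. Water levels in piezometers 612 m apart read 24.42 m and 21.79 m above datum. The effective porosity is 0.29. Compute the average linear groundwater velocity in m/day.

0.124

Hydraulic gradient i = (24.42 − 21.79) / 612 = 2.63 / 612 = 0.004297.
Darcy flux q = K · i = 8.380 × 0.004297 = 0.03601 m/day.
Seepage velocity v = q / n_e = 0.03601 / 0.29 = 0.1242 m/day.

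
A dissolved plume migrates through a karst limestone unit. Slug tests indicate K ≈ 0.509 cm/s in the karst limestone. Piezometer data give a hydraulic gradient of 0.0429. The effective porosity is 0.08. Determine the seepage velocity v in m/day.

236

Convert K: 0.509 cm/s × 864 = 439.8 m/day.
Hydraulic gradient i = 0.0429.
Darcy flux q = K · i = 439.8 × 0.04290 = 18.87 m/day.
Seepage velocity v = q / n_e = 18.87 / 0.08 = 235.8 m/day.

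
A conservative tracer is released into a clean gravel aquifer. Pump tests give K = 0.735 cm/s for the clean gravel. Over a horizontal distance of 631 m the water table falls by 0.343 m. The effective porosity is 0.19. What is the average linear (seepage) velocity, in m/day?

Convert K: 0.735 cm/s × 864 = 635.0 m/day.
Hydraulic gradient i = Δh / L = 0.343 / 631 = 0.0005436.
Darcy flux q = K · i = 635.0 × 0.0005436 = 0.3452 m/day.
Seepage velocity v = q / n_e = 0.3452 / 0.19 = 1.817 m/day.

1.82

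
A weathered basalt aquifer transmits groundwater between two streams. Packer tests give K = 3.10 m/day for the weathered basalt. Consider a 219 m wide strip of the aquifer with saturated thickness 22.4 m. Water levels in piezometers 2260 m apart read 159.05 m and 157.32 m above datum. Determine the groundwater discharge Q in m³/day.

Cross-sectional area A = 219 × 22.4 = 4906 m².
Hydraulic gradient i = (159.05 − 157.32) / 2260 = 1.73 / 2260 = 0.0007655.
Darcy's law: Q = K · A · i = 3.100 × 4906 × 0.0007655 = 11.64 m³/day.

11.6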